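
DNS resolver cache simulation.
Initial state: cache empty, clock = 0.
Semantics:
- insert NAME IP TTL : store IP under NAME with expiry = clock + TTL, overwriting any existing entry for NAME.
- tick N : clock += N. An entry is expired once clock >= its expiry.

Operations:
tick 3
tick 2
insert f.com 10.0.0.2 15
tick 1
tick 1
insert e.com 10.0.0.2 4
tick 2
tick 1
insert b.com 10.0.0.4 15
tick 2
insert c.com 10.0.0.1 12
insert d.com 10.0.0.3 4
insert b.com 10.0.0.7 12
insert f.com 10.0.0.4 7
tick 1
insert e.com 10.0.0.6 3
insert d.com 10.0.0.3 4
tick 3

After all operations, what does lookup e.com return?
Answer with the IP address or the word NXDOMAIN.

Answer: NXDOMAIN

Derivation:
Op 1: tick 3 -> clock=3.
Op 2: tick 2 -> clock=5.
Op 3: insert f.com -> 10.0.0.2 (expiry=5+15=20). clock=5
Op 4: tick 1 -> clock=6.
Op 5: tick 1 -> clock=7.
Op 6: insert e.com -> 10.0.0.2 (expiry=7+4=11). clock=7
Op 7: tick 2 -> clock=9.
Op 8: tick 1 -> clock=10.
Op 9: insert b.com -> 10.0.0.4 (expiry=10+15=25). clock=10
Op 10: tick 2 -> clock=12. purged={e.com}
Op 11: insert c.com -> 10.0.0.1 (expiry=12+12=24). clock=12
Op 12: insert d.com -> 10.0.0.3 (expiry=12+4=16). clock=12
Op 13: insert b.com -> 10.0.0.7 (expiry=12+12=24). clock=12
Op 14: insert f.com -> 10.0.0.4 (expiry=12+7=19). clock=12
Op 15: tick 1 -> clock=13.
Op 16: insert e.com -> 10.0.0.6 (expiry=13+3=16). clock=13
Op 17: insert d.com -> 10.0.0.3 (expiry=13+4=17). clock=13
Op 18: tick 3 -> clock=16. purged={e.com}
lookup e.com: not in cache (expired or never inserted)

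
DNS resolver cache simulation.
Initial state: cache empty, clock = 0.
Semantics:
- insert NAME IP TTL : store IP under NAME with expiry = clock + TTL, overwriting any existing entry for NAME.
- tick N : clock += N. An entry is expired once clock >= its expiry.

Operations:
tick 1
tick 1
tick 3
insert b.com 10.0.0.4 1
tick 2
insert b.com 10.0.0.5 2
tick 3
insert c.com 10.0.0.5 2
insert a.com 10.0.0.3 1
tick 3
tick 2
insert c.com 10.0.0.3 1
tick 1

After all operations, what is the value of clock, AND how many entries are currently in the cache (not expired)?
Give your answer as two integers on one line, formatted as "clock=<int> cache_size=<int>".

Answer: clock=16 cache_size=0

Derivation:
Op 1: tick 1 -> clock=1.
Op 2: tick 1 -> clock=2.
Op 3: tick 3 -> clock=5.
Op 4: insert b.com -> 10.0.0.4 (expiry=5+1=6). clock=5
Op 5: tick 2 -> clock=7. purged={b.com}
Op 6: insert b.com -> 10.0.0.5 (expiry=7+2=9). clock=7
Op 7: tick 3 -> clock=10. purged={b.com}
Op 8: insert c.com -> 10.0.0.5 (expiry=10+2=12). clock=10
Op 9: insert a.com -> 10.0.0.3 (expiry=10+1=11). clock=10
Op 10: tick 3 -> clock=13. purged={a.com,c.com}
Op 11: tick 2 -> clock=15.
Op 12: insert c.com -> 10.0.0.3 (expiry=15+1=16). clock=15
Op 13: tick 1 -> clock=16. purged={c.com}
Final clock = 16
Final cache (unexpired): {} -> size=0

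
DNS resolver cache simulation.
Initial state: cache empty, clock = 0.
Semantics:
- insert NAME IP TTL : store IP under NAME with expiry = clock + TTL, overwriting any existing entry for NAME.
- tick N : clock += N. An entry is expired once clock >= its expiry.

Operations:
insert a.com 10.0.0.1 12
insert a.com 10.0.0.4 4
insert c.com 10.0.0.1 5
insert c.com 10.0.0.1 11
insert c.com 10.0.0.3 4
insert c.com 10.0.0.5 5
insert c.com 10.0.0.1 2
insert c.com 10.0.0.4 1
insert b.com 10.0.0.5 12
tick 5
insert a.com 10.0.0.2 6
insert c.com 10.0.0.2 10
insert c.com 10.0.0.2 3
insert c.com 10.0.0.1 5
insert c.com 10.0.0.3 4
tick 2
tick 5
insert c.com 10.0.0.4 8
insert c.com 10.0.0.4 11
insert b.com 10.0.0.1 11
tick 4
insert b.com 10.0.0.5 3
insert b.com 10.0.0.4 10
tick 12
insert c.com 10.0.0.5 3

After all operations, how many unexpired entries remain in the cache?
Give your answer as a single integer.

Answer: 1

Derivation:
Op 1: insert a.com -> 10.0.0.1 (expiry=0+12=12). clock=0
Op 2: insert a.com -> 10.0.0.4 (expiry=0+4=4). clock=0
Op 3: insert c.com -> 10.0.0.1 (expiry=0+5=5). clock=0
Op 4: insert c.com -> 10.0.0.1 (expiry=0+11=11). clock=0
Op 5: insert c.com -> 10.0.0.3 (expiry=0+4=4). clock=0
Op 6: insert c.com -> 10.0.0.5 (expiry=0+5=5). clock=0
Op 7: insert c.com -> 10.0.0.1 (expiry=0+2=2). clock=0
Op 8: insert c.com -> 10.0.0.4 (expiry=0+1=1). clock=0
Op 9: insert b.com -> 10.0.0.5 (expiry=0+12=12). clock=0
Op 10: tick 5 -> clock=5. purged={a.com,c.com}
Op 11: insert a.com -> 10.0.0.2 (expiry=5+6=11). clock=5
Op 12: insert c.com -> 10.0.0.2 (expiry=5+10=15). clock=5
Op 13: insert c.com -> 10.0.0.2 (expiry=5+3=8). clock=5
Op 14: insert c.com -> 10.0.0.1 (expiry=5+5=10). clock=5
Op 15: insert c.com -> 10.0.0.3 (expiry=5+4=9). clock=5
Op 16: tick 2 -> clock=7.
Op 17: tick 5 -> clock=12. purged={a.com,b.com,c.com}
Op 18: insert c.com -> 10.0.0.4 (expiry=12+8=20). clock=12
Op 19: insert c.com -> 10.0.0.4 (expiry=12+11=23). clock=12
Op 20: insert b.com -> 10.0.0.1 (expiry=12+11=23). clock=12
Op 21: tick 4 -> clock=16.
Op 22: insert b.com -> 10.0.0.5 (expiry=16+3=19). clock=16
Op 23: insert b.com -> 10.0.0.4 (expiry=16+10=26). clock=16
Op 24: tick 12 -> clock=28. purged={b.com,c.com}
Op 25: insert c.com -> 10.0.0.5 (expiry=28+3=31). clock=28
Final cache (unexpired): {c.com} -> size=1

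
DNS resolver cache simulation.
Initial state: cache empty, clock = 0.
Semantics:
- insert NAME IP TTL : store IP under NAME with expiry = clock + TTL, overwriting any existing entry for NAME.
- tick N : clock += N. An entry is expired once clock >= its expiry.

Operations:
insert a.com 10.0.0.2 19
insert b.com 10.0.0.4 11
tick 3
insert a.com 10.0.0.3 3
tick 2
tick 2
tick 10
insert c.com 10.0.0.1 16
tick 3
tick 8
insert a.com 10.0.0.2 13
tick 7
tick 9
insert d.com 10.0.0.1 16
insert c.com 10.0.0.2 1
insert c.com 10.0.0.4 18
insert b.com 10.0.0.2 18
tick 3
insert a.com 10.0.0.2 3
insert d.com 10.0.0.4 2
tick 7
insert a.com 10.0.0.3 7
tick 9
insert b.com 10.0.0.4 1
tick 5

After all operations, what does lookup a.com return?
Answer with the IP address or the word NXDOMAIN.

Op 1: insert a.com -> 10.0.0.2 (expiry=0+19=19). clock=0
Op 2: insert b.com -> 10.0.0.4 (expiry=0+11=11). clock=0
Op 3: tick 3 -> clock=3.
Op 4: insert a.com -> 10.0.0.3 (expiry=3+3=6). clock=3
Op 5: tick 2 -> clock=5.
Op 6: tick 2 -> clock=7. purged={a.com}
Op 7: tick 10 -> clock=17. purged={b.com}
Op 8: insert c.com -> 10.0.0.1 (expiry=17+16=33). clock=17
Op 9: tick 3 -> clock=20.
Op 10: tick 8 -> clock=28.
Op 11: insert a.com -> 10.0.0.2 (expiry=28+13=41). clock=28
Op 12: tick 7 -> clock=35. purged={c.com}
Op 13: tick 9 -> clock=44. purged={a.com}
Op 14: insert d.com -> 10.0.0.1 (expiry=44+16=60). clock=44
Op 15: insert c.com -> 10.0.0.2 (expiry=44+1=45). clock=44
Op 16: insert c.com -> 10.0.0.4 (expiry=44+18=62). clock=44
Op 17: insert b.com -> 10.0.0.2 (expiry=44+18=62). clock=44
Op 18: tick 3 -> clock=47.
Op 19: insert a.com -> 10.0.0.2 (expiry=47+3=50). clock=47
Op 20: insert d.com -> 10.0.0.4 (expiry=47+2=49). clock=47
Op 21: tick 7 -> clock=54. purged={a.com,d.com}
Op 22: insert a.com -> 10.0.0.3 (expiry=54+7=61). clock=54
Op 23: tick 9 -> clock=63. purged={a.com,b.com,c.com}
Op 24: insert b.com -> 10.0.0.4 (expiry=63+1=64). clock=63
Op 25: tick 5 -> clock=68. purged={b.com}
lookup a.com: not in cache (expired or never inserted)

Answer: NXDOMAIN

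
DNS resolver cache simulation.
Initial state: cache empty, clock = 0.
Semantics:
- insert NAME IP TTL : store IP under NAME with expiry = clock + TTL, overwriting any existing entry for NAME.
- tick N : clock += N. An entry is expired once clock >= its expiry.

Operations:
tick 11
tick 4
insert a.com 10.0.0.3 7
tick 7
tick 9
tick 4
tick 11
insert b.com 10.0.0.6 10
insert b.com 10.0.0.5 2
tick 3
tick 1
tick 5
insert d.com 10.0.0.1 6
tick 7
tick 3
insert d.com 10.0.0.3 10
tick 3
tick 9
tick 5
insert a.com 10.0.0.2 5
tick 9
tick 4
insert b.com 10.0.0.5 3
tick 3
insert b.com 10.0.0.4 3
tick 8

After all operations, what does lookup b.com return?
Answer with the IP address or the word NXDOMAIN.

Answer: NXDOMAIN

Derivation:
Op 1: tick 11 -> clock=11.
Op 2: tick 4 -> clock=15.
Op 3: insert a.com -> 10.0.0.3 (expiry=15+7=22). clock=15
Op 4: tick 7 -> clock=22. purged={a.com}
Op 5: tick 9 -> clock=31.
Op 6: tick 4 -> clock=35.
Op 7: tick 11 -> clock=46.
Op 8: insert b.com -> 10.0.0.6 (expiry=46+10=56). clock=46
Op 9: insert b.com -> 10.0.0.5 (expiry=46+2=48). clock=46
Op 10: tick 3 -> clock=49. purged={b.com}
Op 11: tick 1 -> clock=50.
Op 12: tick 5 -> clock=55.
Op 13: insert d.com -> 10.0.0.1 (expiry=55+6=61). clock=55
Op 14: tick 7 -> clock=62. purged={d.com}
Op 15: tick 3 -> clock=65.
Op 16: insert d.com -> 10.0.0.3 (expiry=65+10=75). clock=65
Op 17: tick 3 -> clock=68.
Op 18: tick 9 -> clock=77. purged={d.com}
Op 19: tick 5 -> clock=82.
Op 20: insert a.com -> 10.0.0.2 (expiry=82+5=87). clock=82
Op 21: tick 9 -> clock=91. purged={a.com}
Op 22: tick 4 -> clock=95.
Op 23: insert b.com -> 10.0.0.5 (expiry=95+3=98). clock=95
Op 24: tick 3 -> clock=98. purged={b.com}
Op 25: insert b.com -> 10.0.0.4 (expiry=98+3=101). clock=98
Op 26: tick 8 -> clock=106. purged={b.com}
lookup b.com: not in cache (expired or never inserted)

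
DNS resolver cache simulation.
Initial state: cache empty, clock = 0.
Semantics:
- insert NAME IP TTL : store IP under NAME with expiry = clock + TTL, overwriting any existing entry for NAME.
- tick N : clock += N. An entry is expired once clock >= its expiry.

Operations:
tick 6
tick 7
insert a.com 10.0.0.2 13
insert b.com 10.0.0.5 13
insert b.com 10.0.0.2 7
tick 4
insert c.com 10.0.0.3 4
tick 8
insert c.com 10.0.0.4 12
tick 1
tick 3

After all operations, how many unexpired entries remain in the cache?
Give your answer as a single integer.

Answer: 1

Derivation:
Op 1: tick 6 -> clock=6.
Op 2: tick 7 -> clock=13.
Op 3: insert a.com -> 10.0.0.2 (expiry=13+13=26). clock=13
Op 4: insert b.com -> 10.0.0.5 (expiry=13+13=26). clock=13
Op 5: insert b.com -> 10.0.0.2 (expiry=13+7=20). clock=13
Op 6: tick 4 -> clock=17.
Op 7: insert c.com -> 10.0.0.3 (expiry=17+4=21). clock=17
Op 8: tick 8 -> clock=25. purged={b.com,c.com}
Op 9: insert c.com -> 10.0.0.4 (expiry=25+12=37). clock=25
Op 10: tick 1 -> clock=26. purged={a.com}
Op 11: tick 3 -> clock=29.
Final cache (unexpired): {c.com} -> size=1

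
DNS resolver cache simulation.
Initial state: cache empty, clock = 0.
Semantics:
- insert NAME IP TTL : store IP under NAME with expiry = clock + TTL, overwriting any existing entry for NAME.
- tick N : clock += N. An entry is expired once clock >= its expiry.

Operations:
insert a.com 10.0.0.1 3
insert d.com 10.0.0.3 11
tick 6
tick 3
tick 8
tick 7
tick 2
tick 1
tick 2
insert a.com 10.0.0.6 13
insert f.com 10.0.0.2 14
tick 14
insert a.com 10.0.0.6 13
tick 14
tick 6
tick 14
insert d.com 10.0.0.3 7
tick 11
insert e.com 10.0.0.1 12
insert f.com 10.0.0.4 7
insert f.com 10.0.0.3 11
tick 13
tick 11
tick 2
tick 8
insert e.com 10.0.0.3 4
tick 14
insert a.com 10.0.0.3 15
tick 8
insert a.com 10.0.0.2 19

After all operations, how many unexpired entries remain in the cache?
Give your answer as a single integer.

Op 1: insert a.com -> 10.0.0.1 (expiry=0+3=3). clock=0
Op 2: insert d.com -> 10.0.0.3 (expiry=0+11=11). clock=0
Op 3: tick 6 -> clock=6. purged={a.com}
Op 4: tick 3 -> clock=9.
Op 5: tick 8 -> clock=17. purged={d.com}
Op 6: tick 7 -> clock=24.
Op 7: tick 2 -> clock=26.
Op 8: tick 1 -> clock=27.
Op 9: tick 2 -> clock=29.
Op 10: insert a.com -> 10.0.0.6 (expiry=29+13=42). clock=29
Op 11: insert f.com -> 10.0.0.2 (expiry=29+14=43). clock=29
Op 12: tick 14 -> clock=43. purged={a.com,f.com}
Op 13: insert a.com -> 10.0.0.6 (expiry=43+13=56). clock=43
Op 14: tick 14 -> clock=57. purged={a.com}
Op 15: tick 6 -> clock=63.
Op 16: tick 14 -> clock=77.
Op 17: insert d.com -> 10.0.0.3 (expiry=77+7=84). clock=77
Op 18: tick 11 -> clock=88. purged={d.com}
Op 19: insert e.com -> 10.0.0.1 (expiry=88+12=100). clock=88
Op 20: insert f.com -> 10.0.0.4 (expiry=88+7=95). clock=88
Op 21: insert f.com -> 10.0.0.3 (expiry=88+11=99). clock=88
Op 22: tick 13 -> clock=101. purged={e.com,f.com}
Op 23: tick 11 -> clock=112.
Op 24: tick 2 -> clock=114.
Op 25: tick 8 -> clock=122.
Op 26: insert e.com -> 10.0.0.3 (expiry=122+4=126). clock=122
Op 27: tick 14 -> clock=136. purged={e.com}
Op 28: insert a.com -> 10.0.0.3 (expiry=136+15=151). clock=136
Op 29: tick 8 -> clock=144.
Op 30: insert a.com -> 10.0.0.2 (expiry=144+19=163). clock=144
Final cache (unexpired): {a.com} -> size=1

Answer: 1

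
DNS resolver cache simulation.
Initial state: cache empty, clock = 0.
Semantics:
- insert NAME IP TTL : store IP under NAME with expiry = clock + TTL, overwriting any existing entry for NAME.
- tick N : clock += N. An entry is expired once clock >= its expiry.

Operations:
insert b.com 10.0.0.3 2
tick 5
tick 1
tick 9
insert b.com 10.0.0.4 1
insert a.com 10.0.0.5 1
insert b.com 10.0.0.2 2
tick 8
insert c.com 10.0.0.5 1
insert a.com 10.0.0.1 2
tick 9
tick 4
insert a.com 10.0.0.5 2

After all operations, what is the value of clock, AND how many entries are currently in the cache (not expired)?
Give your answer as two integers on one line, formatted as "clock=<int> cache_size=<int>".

Op 1: insert b.com -> 10.0.0.3 (expiry=0+2=2). clock=0
Op 2: tick 5 -> clock=5. purged={b.com}
Op 3: tick 1 -> clock=6.
Op 4: tick 9 -> clock=15.
Op 5: insert b.com -> 10.0.0.4 (expiry=15+1=16). clock=15
Op 6: insert a.com -> 10.0.0.5 (expiry=15+1=16). clock=15
Op 7: insert b.com -> 10.0.0.2 (expiry=15+2=17). clock=15
Op 8: tick 8 -> clock=23. purged={a.com,b.com}
Op 9: insert c.com -> 10.0.0.5 (expiry=23+1=24). clock=23
Op 10: insert a.com -> 10.0.0.1 (expiry=23+2=25). clock=23
Op 11: tick 9 -> clock=32. purged={a.com,c.com}
Op 12: tick 4 -> clock=36.
Op 13: insert a.com -> 10.0.0.5 (expiry=36+2=38). clock=36
Final clock = 36
Final cache (unexpired): {a.com} -> size=1

Answer: clock=36 cache_size=1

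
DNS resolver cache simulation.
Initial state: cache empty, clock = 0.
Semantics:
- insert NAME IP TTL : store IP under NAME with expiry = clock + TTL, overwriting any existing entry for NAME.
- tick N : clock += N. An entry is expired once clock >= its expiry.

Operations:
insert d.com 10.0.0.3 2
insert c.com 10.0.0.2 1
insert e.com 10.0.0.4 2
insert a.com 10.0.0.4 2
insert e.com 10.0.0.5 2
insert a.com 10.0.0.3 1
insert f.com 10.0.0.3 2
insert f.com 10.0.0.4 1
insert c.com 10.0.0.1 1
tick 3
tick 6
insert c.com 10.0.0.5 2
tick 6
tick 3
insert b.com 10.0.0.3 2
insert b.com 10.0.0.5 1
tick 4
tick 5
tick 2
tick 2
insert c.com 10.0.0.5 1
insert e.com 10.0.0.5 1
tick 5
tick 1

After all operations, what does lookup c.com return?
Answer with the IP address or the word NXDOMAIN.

Op 1: insert d.com -> 10.0.0.3 (expiry=0+2=2). clock=0
Op 2: insert c.com -> 10.0.0.2 (expiry=0+1=1). clock=0
Op 3: insert e.com -> 10.0.0.4 (expiry=0+2=2). clock=0
Op 4: insert a.com -> 10.0.0.4 (expiry=0+2=2). clock=0
Op 5: insert e.com -> 10.0.0.5 (expiry=0+2=2). clock=0
Op 6: insert a.com -> 10.0.0.3 (expiry=0+1=1). clock=0
Op 7: insert f.com -> 10.0.0.3 (expiry=0+2=2). clock=0
Op 8: insert f.com -> 10.0.0.4 (expiry=0+1=1). clock=0
Op 9: insert c.com -> 10.0.0.1 (expiry=0+1=1). clock=0
Op 10: tick 3 -> clock=3. purged={a.com,c.com,d.com,e.com,f.com}
Op 11: tick 6 -> clock=9.
Op 12: insert c.com -> 10.0.0.5 (expiry=9+2=11). clock=9
Op 13: tick 6 -> clock=15. purged={c.com}
Op 14: tick 3 -> clock=18.
Op 15: insert b.com -> 10.0.0.3 (expiry=18+2=20). clock=18
Op 16: insert b.com -> 10.0.0.5 (expiry=18+1=19). clock=18
Op 17: tick 4 -> clock=22. purged={b.com}
Op 18: tick 5 -> clock=27.
Op 19: tick 2 -> clock=29.
Op 20: tick 2 -> clock=31.
Op 21: insert c.com -> 10.0.0.5 (expiry=31+1=32). clock=31
Op 22: insert e.com -> 10.0.0.5 (expiry=31+1=32). clock=31
Op 23: tick 5 -> clock=36. purged={c.com,e.com}
Op 24: tick 1 -> clock=37.
lookup c.com: not in cache (expired or never inserted)

Answer: NXDOMAIN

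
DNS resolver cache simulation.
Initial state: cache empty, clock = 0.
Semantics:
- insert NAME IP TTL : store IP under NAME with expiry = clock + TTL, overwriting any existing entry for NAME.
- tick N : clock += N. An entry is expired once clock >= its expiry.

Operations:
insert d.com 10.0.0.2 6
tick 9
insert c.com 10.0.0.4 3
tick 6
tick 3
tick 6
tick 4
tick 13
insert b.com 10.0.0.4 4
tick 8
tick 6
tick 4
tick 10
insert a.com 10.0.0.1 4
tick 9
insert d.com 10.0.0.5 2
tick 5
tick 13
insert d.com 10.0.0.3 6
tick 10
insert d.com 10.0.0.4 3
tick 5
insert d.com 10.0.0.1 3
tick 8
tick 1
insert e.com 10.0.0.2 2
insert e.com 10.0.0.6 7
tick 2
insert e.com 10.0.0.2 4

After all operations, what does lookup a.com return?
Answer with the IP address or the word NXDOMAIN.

Answer: NXDOMAIN

Derivation:
Op 1: insert d.com -> 10.0.0.2 (expiry=0+6=6). clock=0
Op 2: tick 9 -> clock=9. purged={d.com}
Op 3: insert c.com -> 10.0.0.4 (expiry=9+3=12). clock=9
Op 4: tick 6 -> clock=15. purged={c.com}
Op 5: tick 3 -> clock=18.
Op 6: tick 6 -> clock=24.
Op 7: tick 4 -> clock=28.
Op 8: tick 13 -> clock=41.
Op 9: insert b.com -> 10.0.0.4 (expiry=41+4=45). clock=41
Op 10: tick 8 -> clock=49. purged={b.com}
Op 11: tick 6 -> clock=55.
Op 12: tick 4 -> clock=59.
Op 13: tick 10 -> clock=69.
Op 14: insert a.com -> 10.0.0.1 (expiry=69+4=73). clock=69
Op 15: tick 9 -> clock=78. purged={a.com}
Op 16: insert d.com -> 10.0.0.5 (expiry=78+2=80). clock=78
Op 17: tick 5 -> clock=83. purged={d.com}
Op 18: tick 13 -> clock=96.
Op 19: insert d.com -> 10.0.0.3 (expiry=96+6=102). clock=96
Op 20: tick 10 -> clock=106. purged={d.com}
Op 21: insert d.com -> 10.0.0.4 (expiry=106+3=109). clock=106
Op 22: tick 5 -> clock=111. purged={d.com}
Op 23: insert d.com -> 10.0.0.1 (expiry=111+3=114). clock=111
Op 24: tick 8 -> clock=119. purged={d.com}
Op 25: tick 1 -> clock=120.
Op 26: insert e.com -> 10.0.0.2 (expiry=120+2=122). clock=120
Op 27: insert e.com -> 10.0.0.6 (expiry=120+7=127). clock=120
Op 28: tick 2 -> clock=122.
Op 29: insert e.com -> 10.0.0.2 (expiry=122+4=126). clock=122
lookup a.com: not in cache (expired or never inserted)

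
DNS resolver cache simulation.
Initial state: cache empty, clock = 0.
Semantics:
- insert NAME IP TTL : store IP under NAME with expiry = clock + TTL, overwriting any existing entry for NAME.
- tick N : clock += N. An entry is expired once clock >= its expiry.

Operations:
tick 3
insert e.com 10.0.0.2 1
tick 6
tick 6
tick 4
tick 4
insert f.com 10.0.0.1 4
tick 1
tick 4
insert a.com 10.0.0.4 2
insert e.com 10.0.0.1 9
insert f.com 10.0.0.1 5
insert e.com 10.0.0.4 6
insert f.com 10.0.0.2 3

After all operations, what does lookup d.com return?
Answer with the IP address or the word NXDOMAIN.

Op 1: tick 3 -> clock=3.
Op 2: insert e.com -> 10.0.0.2 (expiry=3+1=4). clock=3
Op 3: tick 6 -> clock=9. purged={e.com}
Op 4: tick 6 -> clock=15.
Op 5: tick 4 -> clock=19.
Op 6: tick 4 -> clock=23.
Op 7: insert f.com -> 10.0.0.1 (expiry=23+4=27). clock=23
Op 8: tick 1 -> clock=24.
Op 9: tick 4 -> clock=28. purged={f.com}
Op 10: insert a.com -> 10.0.0.4 (expiry=28+2=30). clock=28
Op 11: insert e.com -> 10.0.0.1 (expiry=28+9=37). clock=28
Op 12: insert f.com -> 10.0.0.1 (expiry=28+5=33). clock=28
Op 13: insert e.com -> 10.0.0.4 (expiry=28+6=34). clock=28
Op 14: insert f.com -> 10.0.0.2 (expiry=28+3=31). clock=28
lookup d.com: not in cache (expired or never inserted)

Answer: NXDOMAIN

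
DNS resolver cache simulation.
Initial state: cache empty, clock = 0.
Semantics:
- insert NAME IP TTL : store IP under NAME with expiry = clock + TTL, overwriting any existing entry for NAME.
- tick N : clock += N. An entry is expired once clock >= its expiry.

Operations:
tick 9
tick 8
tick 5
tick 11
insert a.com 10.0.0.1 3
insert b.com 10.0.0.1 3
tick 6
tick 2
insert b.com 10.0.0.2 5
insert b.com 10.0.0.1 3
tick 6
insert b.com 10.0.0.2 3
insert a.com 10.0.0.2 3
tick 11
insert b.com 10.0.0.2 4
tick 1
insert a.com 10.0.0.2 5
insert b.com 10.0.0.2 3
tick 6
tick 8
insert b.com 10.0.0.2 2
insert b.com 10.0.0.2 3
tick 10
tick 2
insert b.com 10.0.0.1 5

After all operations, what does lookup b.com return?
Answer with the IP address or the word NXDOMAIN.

Op 1: tick 9 -> clock=9.
Op 2: tick 8 -> clock=17.
Op 3: tick 5 -> clock=22.
Op 4: tick 11 -> clock=33.
Op 5: insert a.com -> 10.0.0.1 (expiry=33+3=36). clock=33
Op 6: insert b.com -> 10.0.0.1 (expiry=33+3=36). clock=33
Op 7: tick 6 -> clock=39. purged={a.com,b.com}
Op 8: tick 2 -> clock=41.
Op 9: insert b.com -> 10.0.0.2 (expiry=41+5=46). clock=41
Op 10: insert b.com -> 10.0.0.1 (expiry=41+3=44). clock=41
Op 11: tick 6 -> clock=47. purged={b.com}
Op 12: insert b.com -> 10.0.0.2 (expiry=47+3=50). clock=47
Op 13: insert a.com -> 10.0.0.2 (expiry=47+3=50). clock=47
Op 14: tick 11 -> clock=58. purged={a.com,b.com}
Op 15: insert b.com -> 10.0.0.2 (expiry=58+4=62). clock=58
Op 16: tick 1 -> clock=59.
Op 17: insert a.com -> 10.0.0.2 (expiry=59+5=64). clock=59
Op 18: insert b.com -> 10.0.0.2 (expiry=59+3=62). clock=59
Op 19: tick 6 -> clock=65. purged={a.com,b.com}
Op 20: tick 8 -> clock=73.
Op 21: insert b.com -> 10.0.0.2 (expiry=73+2=75). clock=73
Op 22: insert b.com -> 10.0.0.2 (expiry=73+3=76). clock=73
Op 23: tick 10 -> clock=83. purged={b.com}
Op 24: tick 2 -> clock=85.
Op 25: insert b.com -> 10.0.0.1 (expiry=85+5=90). clock=85
lookup b.com: present, ip=10.0.0.1 expiry=90 > clock=85

Answer: 10.0.0.1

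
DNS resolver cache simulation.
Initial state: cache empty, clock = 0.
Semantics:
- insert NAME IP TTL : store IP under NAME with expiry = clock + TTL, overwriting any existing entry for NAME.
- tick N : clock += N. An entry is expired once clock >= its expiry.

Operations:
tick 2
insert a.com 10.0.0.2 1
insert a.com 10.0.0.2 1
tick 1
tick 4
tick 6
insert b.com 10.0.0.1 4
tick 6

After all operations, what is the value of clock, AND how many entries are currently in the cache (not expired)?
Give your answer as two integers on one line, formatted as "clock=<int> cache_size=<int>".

Answer: clock=19 cache_size=0

Derivation:
Op 1: tick 2 -> clock=2.
Op 2: insert a.com -> 10.0.0.2 (expiry=2+1=3). clock=2
Op 3: insert a.com -> 10.0.0.2 (expiry=2+1=3). clock=2
Op 4: tick 1 -> clock=3. purged={a.com}
Op 5: tick 4 -> clock=7.
Op 6: tick 6 -> clock=13.
Op 7: insert b.com -> 10.0.0.1 (expiry=13+4=17). clock=13
Op 8: tick 6 -> clock=19. purged={b.com}
Final clock = 19
Final cache (unexpired): {} -> size=0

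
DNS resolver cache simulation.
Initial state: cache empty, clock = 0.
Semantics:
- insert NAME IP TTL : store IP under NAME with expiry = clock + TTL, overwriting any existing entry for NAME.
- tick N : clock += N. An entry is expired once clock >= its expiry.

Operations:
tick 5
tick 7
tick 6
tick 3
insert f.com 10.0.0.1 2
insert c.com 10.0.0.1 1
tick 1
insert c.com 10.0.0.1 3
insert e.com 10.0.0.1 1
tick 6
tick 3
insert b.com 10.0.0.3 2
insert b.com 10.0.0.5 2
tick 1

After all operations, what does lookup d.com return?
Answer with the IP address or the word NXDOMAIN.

Answer: NXDOMAIN

Derivation:
Op 1: tick 5 -> clock=5.
Op 2: tick 7 -> clock=12.
Op 3: tick 6 -> clock=18.
Op 4: tick 3 -> clock=21.
Op 5: insert f.com -> 10.0.0.1 (expiry=21+2=23). clock=21
Op 6: insert c.com -> 10.0.0.1 (expiry=21+1=22). clock=21
Op 7: tick 1 -> clock=22. purged={c.com}
Op 8: insert c.com -> 10.0.0.1 (expiry=22+3=25). clock=22
Op 9: insert e.com -> 10.0.0.1 (expiry=22+1=23). clock=22
Op 10: tick 6 -> clock=28. purged={c.com,e.com,f.com}
Op 11: tick 3 -> clock=31.
Op 12: insert b.com -> 10.0.0.3 (expiry=31+2=33). clock=31
Op 13: insert b.com -> 10.0.0.5 (expiry=31+2=33). clock=31
Op 14: tick 1 -> clock=32.
lookup d.com: not in cache (expired or never inserted)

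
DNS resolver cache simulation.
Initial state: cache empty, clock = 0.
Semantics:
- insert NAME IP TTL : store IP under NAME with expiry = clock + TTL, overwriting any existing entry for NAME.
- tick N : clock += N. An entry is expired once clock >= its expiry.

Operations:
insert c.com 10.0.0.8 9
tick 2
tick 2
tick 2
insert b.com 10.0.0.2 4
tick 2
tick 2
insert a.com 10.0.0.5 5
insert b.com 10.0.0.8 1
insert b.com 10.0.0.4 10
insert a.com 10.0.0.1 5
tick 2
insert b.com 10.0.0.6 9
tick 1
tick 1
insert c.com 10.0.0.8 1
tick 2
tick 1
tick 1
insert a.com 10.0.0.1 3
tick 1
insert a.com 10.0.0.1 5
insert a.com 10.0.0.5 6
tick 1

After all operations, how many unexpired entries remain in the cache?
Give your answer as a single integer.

Op 1: insert c.com -> 10.0.0.8 (expiry=0+9=9). clock=0
Op 2: tick 2 -> clock=2.
Op 3: tick 2 -> clock=4.
Op 4: tick 2 -> clock=6.
Op 5: insert b.com -> 10.0.0.2 (expiry=6+4=10). clock=6
Op 6: tick 2 -> clock=8.
Op 7: tick 2 -> clock=10. purged={b.com,c.com}
Op 8: insert a.com -> 10.0.0.5 (expiry=10+5=15). clock=10
Op 9: insert b.com -> 10.0.0.8 (expiry=10+1=11). clock=10
Op 10: insert b.com -> 10.0.0.4 (expiry=10+10=20). clock=10
Op 11: insert a.com -> 10.0.0.1 (expiry=10+5=15). clock=10
Op 12: tick 2 -> clock=12.
Op 13: insert b.com -> 10.0.0.6 (expiry=12+9=21). clock=12
Op 14: tick 1 -> clock=13.
Op 15: tick 1 -> clock=14.
Op 16: insert c.com -> 10.0.0.8 (expiry=14+1=15). clock=14
Op 17: tick 2 -> clock=16. purged={a.com,c.com}
Op 18: tick 1 -> clock=17.
Op 19: tick 1 -> clock=18.
Op 20: insert a.com -> 10.0.0.1 (expiry=18+3=21). clock=18
Op 21: tick 1 -> clock=19.
Op 22: insert a.com -> 10.0.0.1 (expiry=19+5=24). clock=19
Op 23: insert a.com -> 10.0.0.5 (expiry=19+6=25). clock=19
Op 24: tick 1 -> clock=20.
Final cache (unexpired): {a.com,b.com} -> size=2

Answer: 2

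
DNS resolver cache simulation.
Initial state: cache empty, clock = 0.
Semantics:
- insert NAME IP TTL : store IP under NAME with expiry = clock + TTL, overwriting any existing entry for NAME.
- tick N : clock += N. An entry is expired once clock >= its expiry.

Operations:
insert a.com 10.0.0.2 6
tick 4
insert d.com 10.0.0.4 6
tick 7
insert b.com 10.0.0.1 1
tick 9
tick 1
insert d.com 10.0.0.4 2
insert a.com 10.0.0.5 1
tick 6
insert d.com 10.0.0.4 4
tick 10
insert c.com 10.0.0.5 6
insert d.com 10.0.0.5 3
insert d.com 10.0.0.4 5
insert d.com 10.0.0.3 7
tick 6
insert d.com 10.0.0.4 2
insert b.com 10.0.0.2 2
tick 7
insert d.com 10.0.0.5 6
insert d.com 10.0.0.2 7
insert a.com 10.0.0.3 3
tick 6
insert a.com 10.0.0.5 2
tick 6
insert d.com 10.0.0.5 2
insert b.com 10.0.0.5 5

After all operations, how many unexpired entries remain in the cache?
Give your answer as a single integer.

Answer: 2

Derivation:
Op 1: insert a.com -> 10.0.0.2 (expiry=0+6=6). clock=0
Op 2: tick 4 -> clock=4.
Op 3: insert d.com -> 10.0.0.4 (expiry=4+6=10). clock=4
Op 4: tick 7 -> clock=11. purged={a.com,d.com}
Op 5: insert b.com -> 10.0.0.1 (expiry=11+1=12). clock=11
Op 6: tick 9 -> clock=20. purged={b.com}
Op 7: tick 1 -> clock=21.
Op 8: insert d.com -> 10.0.0.4 (expiry=21+2=23). clock=21
Op 9: insert a.com -> 10.0.0.5 (expiry=21+1=22). clock=21
Op 10: tick 6 -> clock=27. purged={a.com,d.com}
Op 11: insert d.com -> 10.0.0.4 (expiry=27+4=31). clock=27
Op 12: tick 10 -> clock=37. purged={d.com}
Op 13: insert c.com -> 10.0.0.5 (expiry=37+6=43). clock=37
Op 14: insert d.com -> 10.0.0.5 (expiry=37+3=40). clock=37
Op 15: insert d.com -> 10.0.0.4 (expiry=37+5=42). clock=37
Op 16: insert d.com -> 10.0.0.3 (expiry=37+7=44). clock=37
Op 17: tick 6 -> clock=43. purged={c.com}
Op 18: insert d.com -> 10.0.0.4 (expiry=43+2=45). clock=43
Op 19: insert b.com -> 10.0.0.2 (expiry=43+2=45). clock=43
Op 20: tick 7 -> clock=50. purged={b.com,d.com}
Op 21: insert d.com -> 10.0.0.5 (expiry=50+6=56). clock=50
Op 22: insert d.com -> 10.0.0.2 (expiry=50+7=57). clock=50
Op 23: insert a.com -> 10.0.0.3 (expiry=50+3=53). clock=50
Op 24: tick 6 -> clock=56. purged={a.com}
Op 25: insert a.com -> 10.0.0.5 (expiry=56+2=58). clock=56
Op 26: tick 6 -> clock=62. purged={a.com,d.com}
Op 27: insert d.com -> 10.0.0.5 (expiry=62+2=64). clock=62
Op 28: insert b.com -> 10.0.0.5 (expiry=62+5=67). clock=62
Final cache (unexpired): {b.com,d.com} -> size=2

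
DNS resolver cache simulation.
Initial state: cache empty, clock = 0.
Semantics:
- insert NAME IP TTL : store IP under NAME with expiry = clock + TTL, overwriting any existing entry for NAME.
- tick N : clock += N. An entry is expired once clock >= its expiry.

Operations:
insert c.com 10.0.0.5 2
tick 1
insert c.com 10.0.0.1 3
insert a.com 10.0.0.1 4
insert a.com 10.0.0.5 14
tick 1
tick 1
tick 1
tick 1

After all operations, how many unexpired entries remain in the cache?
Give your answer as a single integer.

Op 1: insert c.com -> 10.0.0.5 (expiry=0+2=2). clock=0
Op 2: tick 1 -> clock=1.
Op 3: insert c.com -> 10.0.0.1 (expiry=1+3=4). clock=1
Op 4: insert a.com -> 10.0.0.1 (expiry=1+4=5). clock=1
Op 5: insert a.com -> 10.0.0.5 (expiry=1+14=15). clock=1
Op 6: tick 1 -> clock=2.
Op 7: tick 1 -> clock=3.
Op 8: tick 1 -> clock=4. purged={c.com}
Op 9: tick 1 -> clock=5.
Final cache (unexpired): {a.com} -> size=1

Answer: 1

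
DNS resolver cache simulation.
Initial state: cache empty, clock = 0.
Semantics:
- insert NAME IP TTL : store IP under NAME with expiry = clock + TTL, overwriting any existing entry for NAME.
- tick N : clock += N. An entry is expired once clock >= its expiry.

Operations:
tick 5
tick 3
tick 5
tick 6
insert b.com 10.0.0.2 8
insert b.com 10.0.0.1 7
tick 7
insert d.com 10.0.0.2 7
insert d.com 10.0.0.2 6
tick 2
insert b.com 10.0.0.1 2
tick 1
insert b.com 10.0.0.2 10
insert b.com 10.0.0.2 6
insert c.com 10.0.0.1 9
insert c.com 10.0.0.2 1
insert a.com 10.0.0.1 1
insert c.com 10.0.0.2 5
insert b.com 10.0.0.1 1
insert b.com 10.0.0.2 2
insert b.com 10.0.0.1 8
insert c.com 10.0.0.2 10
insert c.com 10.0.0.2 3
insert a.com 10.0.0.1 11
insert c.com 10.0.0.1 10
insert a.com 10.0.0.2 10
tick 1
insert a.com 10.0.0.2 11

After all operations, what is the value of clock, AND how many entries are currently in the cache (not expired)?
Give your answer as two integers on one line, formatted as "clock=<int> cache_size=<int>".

Answer: clock=30 cache_size=4

Derivation:
Op 1: tick 5 -> clock=5.
Op 2: tick 3 -> clock=8.
Op 3: tick 5 -> clock=13.
Op 4: tick 6 -> clock=19.
Op 5: insert b.com -> 10.0.0.2 (expiry=19+8=27). clock=19
Op 6: insert b.com -> 10.0.0.1 (expiry=19+7=26). clock=19
Op 7: tick 7 -> clock=26. purged={b.com}
Op 8: insert d.com -> 10.0.0.2 (expiry=26+7=33). clock=26
Op 9: insert d.com -> 10.0.0.2 (expiry=26+6=32). clock=26
Op 10: tick 2 -> clock=28.
Op 11: insert b.com -> 10.0.0.1 (expiry=28+2=30). clock=28
Op 12: tick 1 -> clock=29.
Op 13: insert b.com -> 10.0.0.2 (expiry=29+10=39). clock=29
Op 14: insert b.com -> 10.0.0.2 (expiry=29+6=35). clock=29
Op 15: insert c.com -> 10.0.0.1 (expiry=29+9=38). clock=29
Op 16: insert c.com -> 10.0.0.2 (expiry=29+1=30). clock=29
Op 17: insert a.com -> 10.0.0.1 (expiry=29+1=30). clock=29
Op 18: insert c.com -> 10.0.0.2 (expiry=29+5=34). clock=29
Op 19: insert b.com -> 10.0.0.1 (expiry=29+1=30). clock=29
Op 20: insert b.com -> 10.0.0.2 (expiry=29+2=31). clock=29
Op 21: insert b.com -> 10.0.0.1 (expiry=29+8=37). clock=29
Op 22: insert c.com -> 10.0.0.2 (expiry=29+10=39). clock=29
Op 23: insert c.com -> 10.0.0.2 (expiry=29+3=32). clock=29
Op 24: insert a.com -> 10.0.0.1 (expiry=29+11=40). clock=29
Op 25: insert c.com -> 10.0.0.1 (expiry=29+10=39). clock=29
Op 26: insert a.com -> 10.0.0.2 (expiry=29+10=39). clock=29
Op 27: tick 1 -> clock=30.
Op 28: insert a.com -> 10.0.0.2 (expiry=30+11=41). clock=30
Final clock = 30
Final cache (unexpired): {a.com,b.com,c.com,d.com} -> size=4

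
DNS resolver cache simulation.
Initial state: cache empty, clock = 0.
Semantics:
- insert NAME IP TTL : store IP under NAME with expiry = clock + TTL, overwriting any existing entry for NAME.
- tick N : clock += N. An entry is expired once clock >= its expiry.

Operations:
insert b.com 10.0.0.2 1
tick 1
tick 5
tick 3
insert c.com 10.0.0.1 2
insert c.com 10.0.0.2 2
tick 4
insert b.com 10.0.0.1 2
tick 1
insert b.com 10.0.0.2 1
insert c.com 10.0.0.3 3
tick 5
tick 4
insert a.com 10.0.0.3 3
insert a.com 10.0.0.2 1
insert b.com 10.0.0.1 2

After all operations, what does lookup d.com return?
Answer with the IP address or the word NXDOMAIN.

Answer: NXDOMAIN

Derivation:
Op 1: insert b.com -> 10.0.0.2 (expiry=0+1=1). clock=0
Op 2: tick 1 -> clock=1. purged={b.com}
Op 3: tick 5 -> clock=6.
Op 4: tick 3 -> clock=9.
Op 5: insert c.com -> 10.0.0.1 (expiry=9+2=11). clock=9
Op 6: insert c.com -> 10.0.0.2 (expiry=9+2=11). clock=9
Op 7: tick 4 -> clock=13. purged={c.com}
Op 8: insert b.com -> 10.0.0.1 (expiry=13+2=15). clock=13
Op 9: tick 1 -> clock=14.
Op 10: insert b.com -> 10.0.0.2 (expiry=14+1=15). clock=14
Op 11: insert c.com -> 10.0.0.3 (expiry=14+3=17). clock=14
Op 12: tick 5 -> clock=19. purged={b.com,c.com}
Op 13: tick 4 -> clock=23.
Op 14: insert a.com -> 10.0.0.3 (expiry=23+3=26). clock=23
Op 15: insert a.com -> 10.0.0.2 (expiry=23+1=24). clock=23
Op 16: insert b.com -> 10.0.0.1 (expiry=23+2=25). clock=23
lookup d.com: not in cache (expired or never inserted)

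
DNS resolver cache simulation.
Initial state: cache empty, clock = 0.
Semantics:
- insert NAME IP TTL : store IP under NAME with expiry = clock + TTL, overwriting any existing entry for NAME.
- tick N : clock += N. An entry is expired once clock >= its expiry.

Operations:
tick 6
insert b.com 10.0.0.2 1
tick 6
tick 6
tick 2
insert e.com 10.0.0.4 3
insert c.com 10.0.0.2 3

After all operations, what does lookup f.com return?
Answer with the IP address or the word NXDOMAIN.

Answer: NXDOMAIN

Derivation:
Op 1: tick 6 -> clock=6.
Op 2: insert b.com -> 10.0.0.2 (expiry=6+1=7). clock=6
Op 3: tick 6 -> clock=12. purged={b.com}
Op 4: tick 6 -> clock=18.
Op 5: tick 2 -> clock=20.
Op 6: insert e.com -> 10.0.0.4 (expiry=20+3=23). clock=20
Op 7: insert c.com -> 10.0.0.2 (expiry=20+3=23). clock=20
lookup f.com: not in cache (expired or never inserted)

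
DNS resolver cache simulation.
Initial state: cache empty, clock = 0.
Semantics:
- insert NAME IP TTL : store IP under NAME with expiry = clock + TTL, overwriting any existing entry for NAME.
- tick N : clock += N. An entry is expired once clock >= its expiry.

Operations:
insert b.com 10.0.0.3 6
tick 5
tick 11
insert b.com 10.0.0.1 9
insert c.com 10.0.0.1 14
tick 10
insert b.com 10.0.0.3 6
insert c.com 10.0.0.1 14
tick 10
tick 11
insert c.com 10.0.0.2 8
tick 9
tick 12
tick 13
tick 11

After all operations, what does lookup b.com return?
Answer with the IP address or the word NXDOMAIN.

Answer: NXDOMAIN

Derivation:
Op 1: insert b.com -> 10.0.0.3 (expiry=0+6=6). clock=0
Op 2: tick 5 -> clock=5.
Op 3: tick 11 -> clock=16. purged={b.com}
Op 4: insert b.com -> 10.0.0.1 (expiry=16+9=25). clock=16
Op 5: insert c.com -> 10.0.0.1 (expiry=16+14=30). clock=16
Op 6: tick 10 -> clock=26. purged={b.com}
Op 7: insert b.com -> 10.0.0.3 (expiry=26+6=32). clock=26
Op 8: insert c.com -> 10.0.0.1 (expiry=26+14=40). clock=26
Op 9: tick 10 -> clock=36. purged={b.com}
Op 10: tick 11 -> clock=47. purged={c.com}
Op 11: insert c.com -> 10.0.0.2 (expiry=47+8=55). clock=47
Op 12: tick 9 -> clock=56. purged={c.com}
Op 13: tick 12 -> clock=68.
Op 14: tick 13 -> clock=81.
Op 15: tick 11 -> clock=92.
lookup b.com: not in cache (expired or never inserted)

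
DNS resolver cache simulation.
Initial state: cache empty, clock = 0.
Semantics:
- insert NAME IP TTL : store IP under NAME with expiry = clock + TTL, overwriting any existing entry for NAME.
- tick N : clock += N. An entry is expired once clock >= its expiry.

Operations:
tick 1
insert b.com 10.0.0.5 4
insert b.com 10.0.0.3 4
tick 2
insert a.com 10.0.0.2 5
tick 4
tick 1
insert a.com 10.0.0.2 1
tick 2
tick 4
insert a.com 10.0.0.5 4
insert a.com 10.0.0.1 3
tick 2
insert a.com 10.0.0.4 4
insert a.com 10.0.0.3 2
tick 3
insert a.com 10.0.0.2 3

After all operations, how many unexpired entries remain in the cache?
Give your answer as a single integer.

Op 1: tick 1 -> clock=1.
Op 2: insert b.com -> 10.0.0.5 (expiry=1+4=5). clock=1
Op 3: insert b.com -> 10.0.0.3 (expiry=1+4=5). clock=1
Op 4: tick 2 -> clock=3.
Op 5: insert a.com -> 10.0.0.2 (expiry=3+5=8). clock=3
Op 6: tick 4 -> clock=7. purged={b.com}
Op 7: tick 1 -> clock=8. purged={a.com}
Op 8: insert a.com -> 10.0.0.2 (expiry=8+1=9). clock=8
Op 9: tick 2 -> clock=10. purged={a.com}
Op 10: tick 4 -> clock=14.
Op 11: insert a.com -> 10.0.0.5 (expiry=14+4=18). clock=14
Op 12: insert a.com -> 10.0.0.1 (expiry=14+3=17). clock=14
Op 13: tick 2 -> clock=16.
Op 14: insert a.com -> 10.0.0.4 (expiry=16+4=20). clock=16
Op 15: insert a.com -> 10.0.0.3 (expiry=16+2=18). clock=16
Op 16: tick 3 -> clock=19. purged={a.com}
Op 17: insert a.com -> 10.0.0.2 (expiry=19+3=22). clock=19
Final cache (unexpired): {a.com} -> size=1

Answer: 1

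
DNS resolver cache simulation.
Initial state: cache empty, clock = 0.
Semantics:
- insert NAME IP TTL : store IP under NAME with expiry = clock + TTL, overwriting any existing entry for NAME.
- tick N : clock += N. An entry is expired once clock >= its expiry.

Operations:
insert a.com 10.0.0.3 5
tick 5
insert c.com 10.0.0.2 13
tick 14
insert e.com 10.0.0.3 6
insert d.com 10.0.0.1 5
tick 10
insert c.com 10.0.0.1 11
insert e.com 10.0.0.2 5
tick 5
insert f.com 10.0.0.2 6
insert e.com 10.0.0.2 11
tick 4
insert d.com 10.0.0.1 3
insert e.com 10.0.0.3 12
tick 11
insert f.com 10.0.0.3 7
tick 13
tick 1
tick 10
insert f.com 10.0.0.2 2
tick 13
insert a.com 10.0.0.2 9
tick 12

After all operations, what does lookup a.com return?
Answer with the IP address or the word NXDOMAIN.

Answer: NXDOMAIN

Derivation:
Op 1: insert a.com -> 10.0.0.3 (expiry=0+5=5). clock=0
Op 2: tick 5 -> clock=5. purged={a.com}
Op 3: insert c.com -> 10.0.0.2 (expiry=5+13=18). clock=5
Op 4: tick 14 -> clock=19. purged={c.com}
Op 5: insert e.com -> 10.0.0.3 (expiry=19+6=25). clock=19
Op 6: insert d.com -> 10.0.0.1 (expiry=19+5=24). clock=19
Op 7: tick 10 -> clock=29. purged={d.com,e.com}
Op 8: insert c.com -> 10.0.0.1 (expiry=29+11=40). clock=29
Op 9: insert e.com -> 10.0.0.2 (expiry=29+5=34). clock=29
Op 10: tick 5 -> clock=34. purged={e.com}
Op 11: insert f.com -> 10.0.0.2 (expiry=34+6=40). clock=34
Op 12: insert e.com -> 10.0.0.2 (expiry=34+11=45). clock=34
Op 13: tick 4 -> clock=38.
Op 14: insert d.com -> 10.0.0.1 (expiry=38+3=41). clock=38
Op 15: insert e.com -> 10.0.0.3 (expiry=38+12=50). clock=38
Op 16: tick 11 -> clock=49. purged={c.com,d.com,f.com}
Op 17: insert f.com -> 10.0.0.3 (expiry=49+7=56). clock=49
Op 18: tick 13 -> clock=62. purged={e.com,f.com}
Op 19: tick 1 -> clock=63.
Op 20: tick 10 -> clock=73.
Op 21: insert f.com -> 10.0.0.2 (expiry=73+2=75). clock=73
Op 22: tick 13 -> clock=86. purged={f.com}
Op 23: insert a.com -> 10.0.0.2 (expiry=86+9=95). clock=86
Op 24: tick 12 -> clock=98. purged={a.com}
lookup a.com: not in cache (expired or never inserted)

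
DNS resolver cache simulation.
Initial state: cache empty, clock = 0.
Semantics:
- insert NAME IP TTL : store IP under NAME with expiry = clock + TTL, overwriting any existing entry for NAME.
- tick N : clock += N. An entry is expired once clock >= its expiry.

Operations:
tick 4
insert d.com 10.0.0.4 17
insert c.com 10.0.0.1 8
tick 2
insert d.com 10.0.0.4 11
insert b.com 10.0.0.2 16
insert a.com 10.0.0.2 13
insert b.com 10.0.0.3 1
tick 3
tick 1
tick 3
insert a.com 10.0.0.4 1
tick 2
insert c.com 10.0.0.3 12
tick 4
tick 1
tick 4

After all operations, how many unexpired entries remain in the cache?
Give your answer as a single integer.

Answer: 1

Derivation:
Op 1: tick 4 -> clock=4.
Op 2: insert d.com -> 10.0.0.4 (expiry=4+17=21). clock=4
Op 3: insert c.com -> 10.0.0.1 (expiry=4+8=12). clock=4
Op 4: tick 2 -> clock=6.
Op 5: insert d.com -> 10.0.0.4 (expiry=6+11=17). clock=6
Op 6: insert b.com -> 10.0.0.2 (expiry=6+16=22). clock=6
Op 7: insert a.com -> 10.0.0.2 (expiry=6+13=19). clock=6
Op 8: insert b.com -> 10.0.0.3 (expiry=6+1=7). clock=6
Op 9: tick 3 -> clock=9. purged={b.com}
Op 10: tick 1 -> clock=10.
Op 11: tick 3 -> clock=13. purged={c.com}
Op 12: insert a.com -> 10.0.0.4 (expiry=13+1=14). clock=13
Op 13: tick 2 -> clock=15. purged={a.com}
Op 14: insert c.com -> 10.0.0.3 (expiry=15+12=27). clock=15
Op 15: tick 4 -> clock=19. purged={d.com}
Op 16: tick 1 -> clock=20.
Op 17: tick 4 -> clock=24.
Final cache (unexpired): {c.com} -> size=1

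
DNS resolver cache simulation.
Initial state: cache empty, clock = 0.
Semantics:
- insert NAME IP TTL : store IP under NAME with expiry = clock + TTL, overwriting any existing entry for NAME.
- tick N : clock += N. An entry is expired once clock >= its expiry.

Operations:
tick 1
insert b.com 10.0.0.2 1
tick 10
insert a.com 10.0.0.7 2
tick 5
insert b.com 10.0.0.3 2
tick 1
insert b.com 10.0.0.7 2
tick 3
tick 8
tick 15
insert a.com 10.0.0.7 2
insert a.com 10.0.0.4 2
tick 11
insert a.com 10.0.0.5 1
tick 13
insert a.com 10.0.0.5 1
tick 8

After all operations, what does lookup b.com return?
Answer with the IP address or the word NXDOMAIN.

Op 1: tick 1 -> clock=1.
Op 2: insert b.com -> 10.0.0.2 (expiry=1+1=2). clock=1
Op 3: tick 10 -> clock=11. purged={b.com}
Op 4: insert a.com -> 10.0.0.7 (expiry=11+2=13). clock=11
Op 5: tick 5 -> clock=16. purged={a.com}
Op 6: insert b.com -> 10.0.0.3 (expiry=16+2=18). clock=16
Op 7: tick 1 -> clock=17.
Op 8: insert b.com -> 10.0.0.7 (expiry=17+2=19). clock=17
Op 9: tick 3 -> clock=20. purged={b.com}
Op 10: tick 8 -> clock=28.
Op 11: tick 15 -> clock=43.
Op 12: insert a.com -> 10.0.0.7 (expiry=43+2=45). clock=43
Op 13: insert a.com -> 10.0.0.4 (expiry=43+2=45). clock=43
Op 14: tick 11 -> clock=54. purged={a.com}
Op 15: insert a.com -> 10.0.0.5 (expiry=54+1=55). clock=54
Op 16: tick 13 -> clock=67. purged={a.com}
Op 17: insert a.com -> 10.0.0.5 (expiry=67+1=68). clock=67
Op 18: tick 8 -> clock=75. purged={a.com}
lookup b.com: not in cache (expired or never inserted)

Answer: NXDOMAIN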